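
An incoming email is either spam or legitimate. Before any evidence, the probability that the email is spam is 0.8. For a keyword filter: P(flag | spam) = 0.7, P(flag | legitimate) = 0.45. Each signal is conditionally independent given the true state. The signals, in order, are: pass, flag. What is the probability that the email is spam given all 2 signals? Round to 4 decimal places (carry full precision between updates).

0.7724

Each posterior becomes the prior for the next update.
After 'pass': P(spam) = 0.3·0.8000 / (0.3·0.8000 + 0.55·0.2000) ≈ 0.6857
After 'flag': P(spam) = 0.7·0.6857 / (0.7·0.6857 + 0.45·0.3143) ≈ 0.7724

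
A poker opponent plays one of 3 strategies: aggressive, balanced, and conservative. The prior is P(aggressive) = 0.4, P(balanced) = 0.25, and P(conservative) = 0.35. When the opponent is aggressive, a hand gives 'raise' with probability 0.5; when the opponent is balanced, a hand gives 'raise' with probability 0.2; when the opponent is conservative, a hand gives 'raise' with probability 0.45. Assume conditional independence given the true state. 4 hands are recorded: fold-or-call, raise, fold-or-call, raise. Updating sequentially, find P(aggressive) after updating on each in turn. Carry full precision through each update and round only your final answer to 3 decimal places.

0.473

Apply Bayes' rule sequentially, carrying P(aggressive) forward.
After 'fold-or-call': normaliser = 0.5·0.4000 + 0.8·0.2500 + 0.55·0.3500; P(aggressive) ≈ 0.3376, P(balanced) ≈ 0.3376, P(conservative) ≈ 0.3249
After 'raise': normaliser = 0.5·0.3376 + 0.2·0.3376 + 0.45·0.3249; P(aggressive) ≈ 0.4413, P(balanced) ≈ 0.1765, P(conservative) ≈ 0.3822
After 'fold-or-call': normaliser = 0.5·0.4413 + 0.8·0.1765 + 0.55·0.3822; P(aggressive) ≈ 0.3857, P(balanced) ≈ 0.2468, P(conservative) ≈ 0.3675
After 'raise': normaliser = 0.5·0.3857 + 0.2·0.2468 + 0.45·0.3675; P(aggressive) ≈ 0.4731, P(balanced) ≈ 0.1211, P(conservative) ≈ 0.4057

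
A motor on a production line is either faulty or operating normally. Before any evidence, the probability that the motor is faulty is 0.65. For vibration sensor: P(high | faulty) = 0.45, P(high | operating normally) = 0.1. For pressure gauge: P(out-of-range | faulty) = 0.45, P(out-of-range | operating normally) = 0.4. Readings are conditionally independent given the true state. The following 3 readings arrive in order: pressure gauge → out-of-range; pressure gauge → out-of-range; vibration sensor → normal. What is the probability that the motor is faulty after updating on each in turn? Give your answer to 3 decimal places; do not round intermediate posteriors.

Each posterior becomes the prior for the next update.
After pressure gauge='out-of-range': P(faulty) = 0.45·0.6500 / (0.45·0.6500 + 0.4·0.3500) ≈ 0.6763
After pressure gauge='out-of-range': P(faulty) = 0.45·0.6763 / (0.45·0.6763 + 0.4·0.3237) ≈ 0.7015
After vibration sensor='normal': P(faulty) = 0.55·0.7015 / (0.55·0.7015 + 0.9·0.2985) ≈ 0.5896

0.590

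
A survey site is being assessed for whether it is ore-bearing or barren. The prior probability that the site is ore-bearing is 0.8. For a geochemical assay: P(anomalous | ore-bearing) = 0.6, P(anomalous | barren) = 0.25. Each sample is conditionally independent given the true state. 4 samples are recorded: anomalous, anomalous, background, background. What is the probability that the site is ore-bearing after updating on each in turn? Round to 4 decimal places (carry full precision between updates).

0.8676

After 'anomalous': P(ore) = 0.6·0.8000 / (0.6·0.8000 + 0.25·0.2000) ≈ 0.9057
After 'anomalous': P(ore) = 0.6·0.9057 / (0.6·0.9057 + 0.25·0.0943) ≈ 0.9584
After 'background': P(ore) = 0.4·0.9584 / (0.4·0.9584 + 0.75·0.0416) ≈ 0.9247
After 'background': P(ore) = 0.4·0.9247 / (0.4·0.9247 + 0.75·0.0753) ≈ 0.8676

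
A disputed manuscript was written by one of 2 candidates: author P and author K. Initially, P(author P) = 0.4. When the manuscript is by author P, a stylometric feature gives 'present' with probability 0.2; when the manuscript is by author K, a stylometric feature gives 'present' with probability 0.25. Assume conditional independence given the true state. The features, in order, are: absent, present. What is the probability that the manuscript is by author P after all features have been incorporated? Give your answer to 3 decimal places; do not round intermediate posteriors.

After 'absent': P(author P) = 0.8·0.4000 / (0.8·0.4000 + 0.75·0.6000) ≈ 0.4156
After 'present': P(author P) = 0.2·0.4156 / (0.2·0.4156 + 0.25·0.5844) ≈ 0.3626

0.363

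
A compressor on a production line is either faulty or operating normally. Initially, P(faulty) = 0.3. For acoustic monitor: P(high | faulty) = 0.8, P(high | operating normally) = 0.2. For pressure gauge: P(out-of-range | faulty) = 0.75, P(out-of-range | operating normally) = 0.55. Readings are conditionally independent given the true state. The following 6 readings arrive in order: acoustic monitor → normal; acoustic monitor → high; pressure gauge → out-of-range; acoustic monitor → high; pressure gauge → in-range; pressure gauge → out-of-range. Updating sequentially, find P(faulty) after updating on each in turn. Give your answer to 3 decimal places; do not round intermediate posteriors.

Each posterior becomes the prior for the next update.
After acoustic monitor='normal': P(faulty) = 0.2·0.3000 / (0.2·0.3000 + 0.8·0.7000) ≈ 0.0968
After acoustic monitor='high': P(faulty) = 0.8·0.0968 / (0.8·0.0968 + 0.2·0.9032) ≈ 0.3000
After pressure gauge='out-of-range': P(faulty) = 0.75·0.3000 / (0.75·0.3000 + 0.55·0.7000) ≈ 0.3689
After acoustic monitor='high': P(faulty) = 0.8·0.3689 / (0.8·0.3689 + 0.2·0.6311) ≈ 0.7004
After pressure gauge='in-range': P(faulty) = 0.25·0.7004 / (0.25·0.7004 + 0.45·0.2996) ≈ 0.5650
After pressure gauge='out-of-range': P(faulty) = 0.75·0.5650 / (0.75·0.5650 + 0.55·0.4350) ≈ 0.6391

0.639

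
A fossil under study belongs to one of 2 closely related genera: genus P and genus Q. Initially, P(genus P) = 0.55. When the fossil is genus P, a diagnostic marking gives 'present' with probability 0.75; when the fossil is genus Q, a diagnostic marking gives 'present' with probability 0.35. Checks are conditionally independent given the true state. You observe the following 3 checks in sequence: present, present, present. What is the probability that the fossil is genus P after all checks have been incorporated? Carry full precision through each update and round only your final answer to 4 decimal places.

0.9232

After 'present': P(genus P) = 0.75·0.5500 / (0.75·0.5500 + 0.35·0.4500) ≈ 0.7237
After 'present': P(genus P) = 0.75·0.7237 / (0.75·0.7237 + 0.35·0.2763) ≈ 0.8488
After 'present': P(genus P) = 0.75·0.8488 / (0.75·0.8488 + 0.35·0.1512) ≈ 0.9232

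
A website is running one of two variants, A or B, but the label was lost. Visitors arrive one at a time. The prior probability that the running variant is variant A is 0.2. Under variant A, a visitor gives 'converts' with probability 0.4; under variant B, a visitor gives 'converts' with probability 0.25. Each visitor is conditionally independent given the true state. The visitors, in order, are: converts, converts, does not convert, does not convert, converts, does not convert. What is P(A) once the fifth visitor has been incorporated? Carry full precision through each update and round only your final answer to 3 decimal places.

After 'converts': P(A) = 0.4·0.2000 / (0.4·0.2000 + 0.25·0.8000) ≈ 0.2857
After 'converts': P(A) = 0.4·0.2857 / (0.4·0.2857 + 0.25·0.7143) ≈ 0.3902
After 'does not convert': P(A) = 0.6·0.3902 / (0.6·0.3902 + 0.75·0.6098) ≈ 0.3386
After 'does not convert': P(A) = 0.6·0.3386 / (0.6·0.3386 + 0.75·0.6614) ≈ 0.2906
After 'converts': P(A) = 0.4·0.2906 / (0.4·0.2906 + 0.25·0.7094) ≈ 0.3959

0.396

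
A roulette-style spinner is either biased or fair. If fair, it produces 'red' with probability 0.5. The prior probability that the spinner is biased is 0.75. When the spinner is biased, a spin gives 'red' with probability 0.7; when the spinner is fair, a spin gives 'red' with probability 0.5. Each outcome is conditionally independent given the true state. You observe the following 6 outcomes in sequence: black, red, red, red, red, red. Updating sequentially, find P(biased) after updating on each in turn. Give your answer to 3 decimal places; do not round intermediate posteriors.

After 'black': P(biased) = 0.3·0.7500 / (0.3·0.7500 + 0.5·0.2500) ≈ 0.6429
After 'red': P(biased) = 0.7·0.6429 / (0.7·0.6429 + 0.5·0.3571) ≈ 0.7159
After 'red': P(biased) = 0.7·0.7159 / (0.7·0.7159 + 0.5·0.2841) ≈ 0.7792
After 'red': P(biased) = 0.7·0.7792 / (0.7·0.7792 + 0.5·0.2208) ≈ 0.8316
After 'red': P(biased) = 0.7·0.8316 / (0.7·0.8316 + 0.5·0.1684) ≈ 0.8737
After 'red': P(biased) = 0.7·0.8737 / (0.7·0.8737 + 0.5·0.1263) ≈ 0.9064

0.906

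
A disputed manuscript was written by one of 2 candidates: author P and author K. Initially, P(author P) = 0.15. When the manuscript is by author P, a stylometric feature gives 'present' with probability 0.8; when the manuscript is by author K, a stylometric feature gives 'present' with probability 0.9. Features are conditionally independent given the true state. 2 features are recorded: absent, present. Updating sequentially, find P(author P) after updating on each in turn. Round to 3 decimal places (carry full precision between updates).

Apply Bayes' rule sequentially, carrying P(author P) forward.
After 'absent': P(author P) = 0.2·0.1500 / (0.2·0.1500 + 0.1·0.8500) ≈ 0.2609
After 'present': P(author P) = 0.8·0.2609 / (0.8·0.2609 + 0.9·0.7391) ≈ 0.2388

0.239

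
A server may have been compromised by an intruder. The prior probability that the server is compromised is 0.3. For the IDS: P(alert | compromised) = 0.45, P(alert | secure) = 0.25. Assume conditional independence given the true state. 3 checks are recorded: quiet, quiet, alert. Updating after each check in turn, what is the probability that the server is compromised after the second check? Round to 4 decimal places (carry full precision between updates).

Apply Bayes' rule sequentially, carrying P(compromised) forward.
After 'quiet': P(compromised) = 0.55·0.3000 / (0.55·0.3000 + 0.75·0.7000) ≈ 0.2391
After 'quiet': P(compromised) = 0.55·0.2391 / (0.55·0.2391 + 0.75·0.7609) ≈ 0.1873

0.1873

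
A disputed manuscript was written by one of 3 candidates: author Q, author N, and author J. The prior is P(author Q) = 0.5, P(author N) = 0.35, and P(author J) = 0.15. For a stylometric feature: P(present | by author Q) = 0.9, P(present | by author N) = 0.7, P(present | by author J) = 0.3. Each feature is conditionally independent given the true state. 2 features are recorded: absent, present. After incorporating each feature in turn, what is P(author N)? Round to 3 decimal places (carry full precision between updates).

0.490

After 'absent': normaliser = 0.1·0.5000 + 0.3·0.3500 + 0.7·0.1500; P(author Q) ≈ 0.1923, P(author N) ≈ 0.4038, P(author J) ≈ 0.4038
After 'present': normaliser = 0.9·0.1923 + 0.7·0.4038 + 0.3·0.4038; P(author Q) ≈ 0.3000, P(author N) ≈ 0.4900, P(author J) ≈ 0.2100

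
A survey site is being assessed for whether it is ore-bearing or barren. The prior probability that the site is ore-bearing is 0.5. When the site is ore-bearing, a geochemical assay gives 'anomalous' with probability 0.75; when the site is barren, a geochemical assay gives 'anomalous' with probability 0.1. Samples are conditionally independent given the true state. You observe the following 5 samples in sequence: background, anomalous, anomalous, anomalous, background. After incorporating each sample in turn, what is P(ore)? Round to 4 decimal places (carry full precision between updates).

0.9702

After 'background': P(ore) = 0.25·0.5000 / (0.25·0.5000 + 0.9·0.5000) ≈ 0.2174
After 'anomalous': P(ore) = 0.75·0.2174 / (0.75·0.2174 + 0.1·0.7826) ≈ 0.6757
After 'anomalous': P(ore) = 0.75·0.6757 / (0.75·0.6757 + 0.1·0.3243) ≈ 0.9398
After 'anomalous': P(ore) = 0.75·0.9398 / (0.75·0.9398 + 0.1·0.0602) ≈ 0.9915
After 'background': P(ore) = 0.25·0.9915 / (0.25·0.9915 + 0.9·0.0085) ≈ 0.9702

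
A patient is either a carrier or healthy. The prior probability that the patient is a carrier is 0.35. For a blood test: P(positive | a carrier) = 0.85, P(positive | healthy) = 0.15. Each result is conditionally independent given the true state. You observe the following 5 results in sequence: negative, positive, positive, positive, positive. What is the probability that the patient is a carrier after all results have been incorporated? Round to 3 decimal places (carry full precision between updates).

0.990

After 'negative': P(carrier) = 0.15·0.3500 / (0.15·0.3500 + 0.85·0.6500) ≈ 0.0868
After 'positive': P(carrier) = 0.85·0.0868 / (0.85·0.0868 + 0.15·0.9132) ≈ 0.3500
After 'positive': P(carrier) = 0.85·0.3500 / (0.85·0.3500 + 0.15·0.6500) ≈ 0.7532
After 'positive': P(carrier) = 0.85·0.7532 / (0.85·0.7532 + 0.15·0.2468) ≈ 0.9453
After 'positive': P(carrier) = 0.85·0.9453 / (0.85·0.9453 + 0.15·0.0547) ≈ 0.9899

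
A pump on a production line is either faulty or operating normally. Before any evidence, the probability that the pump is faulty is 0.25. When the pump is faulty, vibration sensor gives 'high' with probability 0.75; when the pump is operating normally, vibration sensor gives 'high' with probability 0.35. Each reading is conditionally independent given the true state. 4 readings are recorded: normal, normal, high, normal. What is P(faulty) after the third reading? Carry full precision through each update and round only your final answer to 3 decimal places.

After 'normal': P(faulty) = 0.25·0.2500 / (0.25·0.2500 + 0.65·0.7500) ≈ 0.1136
After 'normal': P(faulty) = 0.25·0.1136 / (0.25·0.1136 + 0.65·0.8864) ≈ 0.0470
After 'high': P(faulty) = 0.75·0.0470 / (0.75·0.0470 + 0.35·0.9530) ≈ 0.0956

0.096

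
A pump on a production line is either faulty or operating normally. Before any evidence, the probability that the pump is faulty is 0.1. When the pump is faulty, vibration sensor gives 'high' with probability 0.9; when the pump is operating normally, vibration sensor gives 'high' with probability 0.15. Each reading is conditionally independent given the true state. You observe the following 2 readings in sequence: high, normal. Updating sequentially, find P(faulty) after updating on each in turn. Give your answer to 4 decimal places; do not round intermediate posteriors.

Each posterior becomes the prior for the next update.
After 'high': P(faulty) = 0.9·0.1000 / (0.9·0.1000 + 0.15·0.9000) ≈ 0.4000
After 'normal': P(faulty) = 0.1·0.4000 / (0.1·0.4000 + 0.85·0.6000) ≈ 0.0727

0.0727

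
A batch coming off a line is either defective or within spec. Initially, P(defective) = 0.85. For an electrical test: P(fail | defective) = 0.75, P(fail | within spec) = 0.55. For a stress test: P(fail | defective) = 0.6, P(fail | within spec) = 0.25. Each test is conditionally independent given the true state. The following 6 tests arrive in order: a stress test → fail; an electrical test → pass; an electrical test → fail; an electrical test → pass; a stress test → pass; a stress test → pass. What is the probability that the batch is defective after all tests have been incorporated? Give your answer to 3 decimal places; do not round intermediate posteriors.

0.620

After a stress test='fail': P(defective) = 0.6·0.8500 / (0.6·0.8500 + 0.25·0.1500) ≈ 0.9315
After an electrical test='pass': P(defective) = 0.25·0.9315 / (0.25·0.9315 + 0.45·0.0685) ≈ 0.8831
After an electrical test='fail': P(defective) = 0.75·0.8831 / (0.75·0.8831 + 0.55·0.1169) ≈ 0.9115
After an electrical test='pass': P(defective) = 0.25·0.9115 / (0.25·0.9115 + 0.45·0.0885) ≈ 0.8513
After a stress test='pass': P(defective) = 0.4·0.8513 / (0.4·0.8513 + 0.75·0.1487) ≈ 0.7533
After a stress test='pass': P(defective) = 0.4·0.7533 / (0.4·0.7533 + 0.75·0.2467) ≈ 0.6195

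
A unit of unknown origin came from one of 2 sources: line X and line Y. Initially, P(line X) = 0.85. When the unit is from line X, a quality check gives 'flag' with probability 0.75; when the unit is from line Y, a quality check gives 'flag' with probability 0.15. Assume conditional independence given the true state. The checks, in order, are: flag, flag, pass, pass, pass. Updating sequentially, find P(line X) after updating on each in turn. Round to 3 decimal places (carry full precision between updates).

After 'flag': P(line X) = 0.75·0.8500 / (0.75·0.8500 + 0.15·0.1500) ≈ 0.9659
After 'flag': P(line X) = 0.75·0.9659 / (0.75·0.9659 + 0.15·0.0341) ≈ 0.9930
After 'pass': P(line X) = 0.25·0.9930 / (0.25·0.9930 + 0.85·0.0070) ≈ 0.9766
After 'pass': P(line X) = 0.25·0.9766 / (0.25·0.9766 + 0.85·0.0234) ≈ 0.9246
After 'pass': P(line X) = 0.25·0.9246 / (0.25·0.9246 + 0.85·0.0754) ≈ 0.7828

0.783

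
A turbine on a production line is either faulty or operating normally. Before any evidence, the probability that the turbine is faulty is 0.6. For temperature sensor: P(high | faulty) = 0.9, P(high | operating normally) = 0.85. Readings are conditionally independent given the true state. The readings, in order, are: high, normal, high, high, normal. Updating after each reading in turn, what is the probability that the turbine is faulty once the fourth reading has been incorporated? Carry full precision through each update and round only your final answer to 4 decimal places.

0.5428

After 'high': P(faulty) = 0.9·0.6000 / (0.9·0.6000 + 0.85·0.4000) ≈ 0.6136
After 'normal': P(faulty) = 0.1·0.6136 / (0.1·0.6136 + 0.15·0.3864) ≈ 0.5143
After 'high': P(faulty) = 0.9·0.5143 / (0.9·0.5143 + 0.85·0.4857) ≈ 0.5285
After 'high': P(faulty) = 0.9·0.5285 / (0.9·0.5285 + 0.85·0.4715) ≈ 0.5428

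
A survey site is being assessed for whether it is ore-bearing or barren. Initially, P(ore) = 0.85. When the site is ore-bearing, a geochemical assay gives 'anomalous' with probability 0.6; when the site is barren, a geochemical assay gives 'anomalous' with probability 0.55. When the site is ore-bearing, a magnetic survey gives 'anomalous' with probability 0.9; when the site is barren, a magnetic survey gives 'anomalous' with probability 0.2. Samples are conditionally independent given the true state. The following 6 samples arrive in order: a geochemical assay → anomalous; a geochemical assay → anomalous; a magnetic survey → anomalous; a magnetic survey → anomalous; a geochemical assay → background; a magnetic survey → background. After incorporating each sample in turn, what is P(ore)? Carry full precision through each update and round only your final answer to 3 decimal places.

Apply Bayes' rule sequentially, carrying P(ore) forward.
After a geochemical assay='anomalous': P(ore) = 0.6·0.8500 / (0.6·0.8500 + 0.55·0.1500) ≈ 0.8608
After a geochemical assay='anomalous': P(ore) = 0.6·0.8608 / (0.6·0.8608 + 0.55·0.1392) ≈ 0.8709
After a magnetic survey='anomalous': P(ore) = 0.9·0.8709 / (0.9·0.8709 + 0.2·0.1291) ≈ 0.9681
After a magnetic survey='anomalous': P(ore) = 0.9·0.9681 / (0.9·0.9681 + 0.2·0.0319) ≈ 0.9927
After a geochemical assay='background': P(ore) = 0.4·0.9927 / (0.4·0.9927 + 0.45·0.0073) ≈ 0.9918
After a magnetic survey='background': P(ore) = 0.1·0.9918 / (0.1·0.9918 + 0.8·0.0082) ≈ 0.9382

0.938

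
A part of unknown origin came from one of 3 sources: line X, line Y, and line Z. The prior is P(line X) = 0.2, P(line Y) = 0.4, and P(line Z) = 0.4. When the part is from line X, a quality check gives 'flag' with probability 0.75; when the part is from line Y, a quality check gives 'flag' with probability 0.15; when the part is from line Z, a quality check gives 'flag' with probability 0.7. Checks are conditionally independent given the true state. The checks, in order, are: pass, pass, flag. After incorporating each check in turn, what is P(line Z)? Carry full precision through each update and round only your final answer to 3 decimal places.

After 'pass': normaliser = 0.25·0.2000 + 0.85·0.4000 + 0.3·0.4000; P(line X) ≈ 0.0980, P(line Y) ≈ 0.6667, P(line Z) ≈ 0.2353
After 'pass': normaliser = 0.25·0.0980 + 0.85·0.6667 + 0.3·0.2353; P(line X) ≈ 0.0370, P(line Y) ≈ 0.8563, P(line Z) ≈ 0.1067
After 'flag': normaliser = 0.75·0.0370 + 0.15·0.8563 + 0.7·0.1067; P(line X) ≈ 0.1203, P(line Y) ≈ 0.5563, P(line Z) ≈ 0.3234

0.323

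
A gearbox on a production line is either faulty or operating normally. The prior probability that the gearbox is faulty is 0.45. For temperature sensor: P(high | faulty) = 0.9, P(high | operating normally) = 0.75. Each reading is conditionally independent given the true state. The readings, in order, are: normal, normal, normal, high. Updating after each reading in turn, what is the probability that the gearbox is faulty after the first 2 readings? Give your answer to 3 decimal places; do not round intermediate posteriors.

0.116

After 'normal': P(faulty) = 0.1·0.4500 / (0.1·0.4500 + 0.25·0.5500) ≈ 0.2466
After 'normal': P(faulty) = 0.1·0.2466 / (0.1·0.2466 + 0.25·0.7534) ≈ 0.1158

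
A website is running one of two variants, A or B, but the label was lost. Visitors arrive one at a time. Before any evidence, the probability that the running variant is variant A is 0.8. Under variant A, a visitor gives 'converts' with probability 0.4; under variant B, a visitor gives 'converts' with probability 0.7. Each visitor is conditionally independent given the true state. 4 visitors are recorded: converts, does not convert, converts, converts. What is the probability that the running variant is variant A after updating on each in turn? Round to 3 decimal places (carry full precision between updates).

0.599

Apply Bayes' rule sequentially, carrying P(A) forward.
After 'converts': P(A) = 0.4·0.8000 / (0.4·0.8000 + 0.7·0.2000) ≈ 0.6957
After 'does not convert': P(A) = 0.6·0.6957 / (0.6·0.6957 + 0.3·0.3043) ≈ 0.8205
After 'converts': P(A) = 0.4·0.8205 / (0.4·0.8205 + 0.7·0.1795) ≈ 0.7232
After 'converts': P(A) = 0.4·0.7232 / (0.4·0.7232 + 0.7·0.2768) ≈ 0.5988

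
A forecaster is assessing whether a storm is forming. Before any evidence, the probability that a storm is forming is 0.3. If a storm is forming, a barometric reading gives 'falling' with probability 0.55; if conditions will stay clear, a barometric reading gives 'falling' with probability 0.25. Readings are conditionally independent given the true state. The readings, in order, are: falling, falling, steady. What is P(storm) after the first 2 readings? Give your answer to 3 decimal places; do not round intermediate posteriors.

0.675

Apply Bayes' rule sequentially, carrying P(storm) forward.
After 'falling': P(storm) = 0.55·0.3000 / (0.55·0.3000 + 0.25·0.7000) ≈ 0.4853
After 'falling': P(storm) = 0.55·0.4853 / (0.55·0.4853 + 0.25·0.5147) ≈ 0.6747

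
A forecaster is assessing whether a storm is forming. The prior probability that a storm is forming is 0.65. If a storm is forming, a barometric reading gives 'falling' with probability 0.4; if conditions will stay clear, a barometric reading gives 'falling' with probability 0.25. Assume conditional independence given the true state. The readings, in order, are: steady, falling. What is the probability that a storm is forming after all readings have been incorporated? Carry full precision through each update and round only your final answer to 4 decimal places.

0.7039

After 'steady': P(storm) = 0.6·0.6500 / (0.6·0.6500 + 0.75·0.3500) ≈ 0.5977
After 'falling': P(storm) = 0.4·0.5977 / (0.4·0.5977 + 0.25·0.4023) ≈ 0.7039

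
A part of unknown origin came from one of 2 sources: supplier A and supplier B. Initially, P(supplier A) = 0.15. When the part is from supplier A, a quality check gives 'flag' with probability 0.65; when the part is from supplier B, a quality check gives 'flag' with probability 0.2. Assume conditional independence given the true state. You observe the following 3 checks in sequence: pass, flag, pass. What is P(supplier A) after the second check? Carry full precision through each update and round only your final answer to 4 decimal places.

0.2006

After 'pass': P(supplier A) = 0.35·0.1500 / (0.35·0.1500 + 0.8·0.8500) ≈ 0.0717
After 'flag': P(supplier A) = 0.65·0.0717 / (0.65·0.0717 + 0.2·0.9283) ≈ 0.2006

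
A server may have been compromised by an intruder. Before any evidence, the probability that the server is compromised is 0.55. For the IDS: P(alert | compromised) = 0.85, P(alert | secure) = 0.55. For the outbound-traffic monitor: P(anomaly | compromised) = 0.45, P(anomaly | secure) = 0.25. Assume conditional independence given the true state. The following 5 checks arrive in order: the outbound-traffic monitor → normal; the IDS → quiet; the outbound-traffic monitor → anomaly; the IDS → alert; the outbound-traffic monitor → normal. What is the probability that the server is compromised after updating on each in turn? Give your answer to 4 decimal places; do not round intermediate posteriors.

0.3787

After the outbound-traffic monitor='normal': P(compromised) = 0.55·0.5500 / (0.55·0.5500 + 0.75·0.4500) ≈ 0.4727
After the IDS='quiet': P(compromised) = 0.15·0.4727 / (0.15·0.4727 + 0.45·0.5273) ≈ 0.2300
After the outbound-traffic monitor='anomaly': P(compromised) = 0.45·0.2300 / (0.45·0.2300 + 0.25·0.7700) ≈ 0.3497
After the IDS='alert': P(compromised) = 0.85·0.3497 / (0.85·0.3497 + 0.55·0.6503) ≈ 0.4539
After the outbound-traffic monitor='normal': P(compromised) = 0.55·0.4539 / (0.55·0.4539 + 0.75·0.5461) ≈ 0.3787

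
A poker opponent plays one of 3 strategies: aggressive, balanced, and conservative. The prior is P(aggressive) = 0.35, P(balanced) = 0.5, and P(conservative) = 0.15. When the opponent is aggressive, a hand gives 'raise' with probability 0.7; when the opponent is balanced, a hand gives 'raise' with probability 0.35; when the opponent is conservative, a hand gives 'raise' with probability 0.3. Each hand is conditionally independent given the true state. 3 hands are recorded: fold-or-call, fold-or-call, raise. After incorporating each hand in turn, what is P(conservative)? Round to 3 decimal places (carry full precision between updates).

After 'fold-or-call': normaliser = 0.3·0.3500 + 0.65·0.5000 + 0.7·0.1500; P(aggressive) ≈ 0.1963, P(balanced) ≈ 0.6075, P(conservative) ≈ 0.1963
After 'fold-or-call': normaliser = 0.3·0.1963 + 0.65·0.6075 + 0.7·0.1963; P(aggressive) ≈ 0.0996, P(balanced) ≈ 0.6680, P(conservative) ≈ 0.2324
After 'raise': normaliser = 0.7·0.0996 + 0.35·0.6680 + 0.3·0.2324; P(aggressive) ≈ 0.1868, P(balanced) ≈ 0.6264, P(conservative) ≈ 0.1868

0.187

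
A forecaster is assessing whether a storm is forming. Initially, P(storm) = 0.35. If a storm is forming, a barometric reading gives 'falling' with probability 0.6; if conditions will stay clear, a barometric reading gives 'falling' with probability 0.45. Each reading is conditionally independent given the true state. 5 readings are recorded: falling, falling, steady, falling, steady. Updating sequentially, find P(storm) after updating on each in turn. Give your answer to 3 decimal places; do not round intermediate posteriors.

After 'falling': P(storm) = 0.6·0.3500 / (0.6·0.3500 + 0.45·0.6500) ≈ 0.4179
After 'falling': P(storm) = 0.6·0.4179 / (0.6·0.4179 + 0.45·0.5821) ≈ 0.4891
After 'steady': P(storm) = 0.4·0.4891 / (0.4·0.4891 + 0.55·0.5109) ≈ 0.4104
After 'falling': P(storm) = 0.6·0.4104 / (0.6·0.4104 + 0.45·0.5896) ≈ 0.4814
After 'steady': P(storm) = 0.4·0.4814 / (0.4·0.4814 + 0.55·0.5186) ≈ 0.4030

0.403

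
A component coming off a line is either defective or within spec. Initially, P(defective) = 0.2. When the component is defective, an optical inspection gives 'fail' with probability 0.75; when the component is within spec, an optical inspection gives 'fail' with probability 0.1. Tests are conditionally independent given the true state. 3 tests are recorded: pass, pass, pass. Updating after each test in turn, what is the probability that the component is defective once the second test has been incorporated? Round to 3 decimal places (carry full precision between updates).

0.019

After 'pass': P(defective) = 0.25·0.2000 / (0.25·0.2000 + 0.9·0.8000) ≈ 0.0649
After 'pass': P(defective) = 0.25·0.0649 / (0.25·0.0649 + 0.9·0.9351) ≈ 0.0189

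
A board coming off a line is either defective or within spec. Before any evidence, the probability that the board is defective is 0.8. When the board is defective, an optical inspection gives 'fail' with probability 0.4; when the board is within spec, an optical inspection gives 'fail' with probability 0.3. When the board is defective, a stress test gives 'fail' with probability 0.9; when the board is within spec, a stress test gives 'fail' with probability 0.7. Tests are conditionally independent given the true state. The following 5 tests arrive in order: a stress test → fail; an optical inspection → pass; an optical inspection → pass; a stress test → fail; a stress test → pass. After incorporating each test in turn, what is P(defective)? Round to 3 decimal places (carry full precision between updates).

After a stress test='fail': P(defective) = 0.9·0.8000 / (0.9·0.8000 + 0.7·0.2000) ≈ 0.8372
After an optical inspection='pass': P(defective) = 0.6·0.8372 / (0.6·0.8372 + 0.7·0.1628) ≈ 0.8151
After an optical inspection='pass': P(defective) = 0.6·0.8151 / (0.6·0.8151 + 0.7·0.1849) ≈ 0.7907
After a stress test='fail': P(defective) = 0.9·0.7907 / (0.9·0.7907 + 0.7·0.2093) ≈ 0.8293
After a stress test='pass': P(defective) = 0.1·0.8293 / (0.1·0.8293 + 0.3·0.1707) ≈ 0.6182

0.618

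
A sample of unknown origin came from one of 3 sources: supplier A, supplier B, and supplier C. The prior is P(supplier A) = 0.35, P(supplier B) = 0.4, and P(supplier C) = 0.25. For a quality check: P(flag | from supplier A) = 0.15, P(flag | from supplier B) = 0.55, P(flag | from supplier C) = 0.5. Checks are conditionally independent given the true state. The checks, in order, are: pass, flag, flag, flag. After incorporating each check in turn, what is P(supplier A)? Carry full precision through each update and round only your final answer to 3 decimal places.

0.022

After 'pass': normaliser = 0.85·0.3500 + 0.45·0.4000 + 0.5·0.2500; P(supplier A) ≈ 0.4938, P(supplier B) ≈ 0.2988, P(supplier C) ≈ 0.2075
After 'flag': normaliser = 0.15·0.4938 + 0.55·0.2988 + 0.5·0.2075; P(supplier A) ≈ 0.2165, P(supplier B) ≈ 0.4803, P(supplier C) ≈ 0.3032
After 'flag': normaliser = 0.15·0.2165 + 0.55·0.4803 + 0.5·0.3032; P(supplier A) ≈ 0.0724, P(supplier B) ≈ 0.5893, P(supplier C) ≈ 0.3382
After 'flag': normaliser = 0.15·0.0724 + 0.55·0.5893 + 0.5·0.3382; P(supplier A) ≈ 0.0216, P(supplier B) ≈ 0.6430, P(supplier C) ≈ 0.3355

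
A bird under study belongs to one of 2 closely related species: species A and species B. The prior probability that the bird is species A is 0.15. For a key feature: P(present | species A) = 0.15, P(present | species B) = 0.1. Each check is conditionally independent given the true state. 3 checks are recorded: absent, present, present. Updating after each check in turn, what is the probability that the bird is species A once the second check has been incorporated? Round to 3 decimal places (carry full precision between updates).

0.200

Apply Bayes' rule sequentially, carrying P(species A) forward.
After 'absent': P(species A) = 0.85·0.1500 / (0.85·0.1500 + 0.9·0.8500) ≈ 0.1429
After 'present': P(species A) = 0.15·0.1429 / (0.15·0.1429 + 0.1·0.8571) ≈ 0.2000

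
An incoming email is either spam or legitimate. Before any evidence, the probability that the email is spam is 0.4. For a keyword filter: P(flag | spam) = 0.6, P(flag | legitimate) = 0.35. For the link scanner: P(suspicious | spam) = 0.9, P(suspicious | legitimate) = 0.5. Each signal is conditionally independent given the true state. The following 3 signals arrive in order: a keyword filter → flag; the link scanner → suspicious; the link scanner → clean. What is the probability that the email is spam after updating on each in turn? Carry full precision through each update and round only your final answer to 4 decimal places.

0.2915

After a keyword filter='flag': P(spam) = 0.6·0.4000 / (0.6·0.4000 + 0.35·0.6000) ≈ 0.5333
After the link scanner='suspicious': P(spam) = 0.9·0.5333 / (0.9·0.5333 + 0.5·0.4667) ≈ 0.6729
After the link scanner='clean': P(spam) = 0.1·0.6729 / (0.1·0.6729 + 0.5·0.3271) ≈ 0.2915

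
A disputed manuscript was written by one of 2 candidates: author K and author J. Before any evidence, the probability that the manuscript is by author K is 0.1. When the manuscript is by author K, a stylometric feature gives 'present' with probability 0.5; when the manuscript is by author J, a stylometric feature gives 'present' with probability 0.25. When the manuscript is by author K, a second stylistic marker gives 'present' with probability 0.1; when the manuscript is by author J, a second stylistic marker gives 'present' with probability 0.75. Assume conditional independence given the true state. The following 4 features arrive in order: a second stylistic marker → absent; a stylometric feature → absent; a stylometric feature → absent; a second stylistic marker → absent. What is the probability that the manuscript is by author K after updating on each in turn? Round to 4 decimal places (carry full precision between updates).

After a second stylistic marker='absent': P(author K) = 0.9·0.1000 / (0.9·0.1000 + 0.25·0.9000) ≈ 0.2857
After a stylometric feature='absent': P(author K) = 0.5·0.2857 / (0.5·0.2857 + 0.75·0.7143) ≈ 0.2105
After a stylometric feature='absent': P(author K) = 0.5·0.2105 / (0.5·0.2105 + 0.75·0.7895) ≈ 0.1509
After a second stylistic marker='absent': P(author K) = 0.9·0.1509 / (0.9·0.1509 + 0.25·0.8491) ≈ 0.3902

0.3902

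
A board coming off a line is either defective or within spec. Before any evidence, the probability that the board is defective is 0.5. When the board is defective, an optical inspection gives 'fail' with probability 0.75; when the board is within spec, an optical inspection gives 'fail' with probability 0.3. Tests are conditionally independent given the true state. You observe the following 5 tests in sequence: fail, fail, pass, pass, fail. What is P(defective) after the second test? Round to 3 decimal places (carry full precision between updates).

After 'fail': P(defective) = 0.75·0.5000 / (0.75·0.5000 + 0.3·0.5000) ≈ 0.7143
After 'fail': P(defective) = 0.75·0.7143 / (0.75·0.7143 + 0.3·0.2857) ≈ 0.8621

0.862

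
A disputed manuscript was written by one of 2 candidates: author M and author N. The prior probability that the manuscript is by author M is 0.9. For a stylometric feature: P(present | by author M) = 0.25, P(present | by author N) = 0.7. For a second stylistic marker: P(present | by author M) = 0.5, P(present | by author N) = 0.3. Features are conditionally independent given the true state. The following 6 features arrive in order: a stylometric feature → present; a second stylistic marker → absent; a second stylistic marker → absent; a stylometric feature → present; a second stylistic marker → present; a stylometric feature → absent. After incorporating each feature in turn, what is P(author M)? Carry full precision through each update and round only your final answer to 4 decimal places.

0.7093

After a stylometric feature='present': P(author M) = 0.25·0.9000 / (0.25·0.9000 + 0.7·0.1000) ≈ 0.7627
After a second stylistic marker='absent': P(author M) = 0.5·0.7627 / (0.5·0.7627 + 0.7·0.2373) ≈ 0.6966
After a second stylistic marker='absent': P(author M) = 0.5·0.6966 / (0.5·0.6966 + 0.7·0.3034) ≈ 0.6212
After a stylometric feature='present': P(author M) = 0.25·0.6212 / (0.25·0.6212 + 0.7·0.3788) ≈ 0.3694
After a second stylistic marker='present': P(author M) = 0.5·0.3694 / (0.5·0.3694 + 0.3·0.6306) ≈ 0.4940
After a stylometric feature='absent': P(author M) = 0.75·0.4940 / (0.75·0.4940 + 0.3·0.5060) ≈ 0.7093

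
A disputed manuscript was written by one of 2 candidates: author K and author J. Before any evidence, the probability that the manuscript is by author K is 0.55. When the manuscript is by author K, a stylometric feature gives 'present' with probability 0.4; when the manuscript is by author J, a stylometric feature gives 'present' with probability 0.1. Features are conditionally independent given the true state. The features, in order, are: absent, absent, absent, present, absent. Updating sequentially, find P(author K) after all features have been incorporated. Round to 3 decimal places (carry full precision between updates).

0.491

After 'absent': P(author K) = 0.6·0.5500 / (0.6·0.5500 + 0.9·0.4500) ≈ 0.4490
After 'absent': P(author K) = 0.6·0.4490 / (0.6·0.4490 + 0.9·0.5510) ≈ 0.3520
After 'absent': P(author K) = 0.6·0.3520 / (0.6·0.3520 + 0.9·0.6480) ≈ 0.2659
After 'present': P(author K) = 0.4·0.2659 / (0.4·0.2659 + 0.1·0.7341) ≈ 0.5916
After 'absent': P(author K) = 0.6·0.5916 / (0.6·0.5916 + 0.9·0.4084) ≈ 0.4913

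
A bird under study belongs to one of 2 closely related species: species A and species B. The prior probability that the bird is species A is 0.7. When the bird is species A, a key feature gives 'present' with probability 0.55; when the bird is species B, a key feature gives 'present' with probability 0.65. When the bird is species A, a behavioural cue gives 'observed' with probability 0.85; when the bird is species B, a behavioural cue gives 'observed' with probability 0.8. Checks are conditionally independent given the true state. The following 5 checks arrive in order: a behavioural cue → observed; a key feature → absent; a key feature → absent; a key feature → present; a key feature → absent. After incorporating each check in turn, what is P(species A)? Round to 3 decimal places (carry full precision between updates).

0.817

After a behavioural cue='observed': P(species A) = 0.85·0.7000 / (0.85·0.7000 + 0.8·0.3000) ≈ 0.7126
After a key feature='absent': P(species A) = 0.45·0.7126 / (0.45·0.7126 + 0.35·0.2874) ≈ 0.7612
After a key feature='absent': P(species A) = 0.45·0.7612 / (0.45·0.7612 + 0.35·0.2388) ≈ 0.8039
After a key feature='present': P(species A) = 0.55·0.8039 / (0.55·0.8039 + 0.65·0.1961) ≈ 0.7762
After a key feature='absent': P(species A) = 0.45·0.7762 / (0.45·0.7762 + 0.35·0.2238) ≈ 0.8168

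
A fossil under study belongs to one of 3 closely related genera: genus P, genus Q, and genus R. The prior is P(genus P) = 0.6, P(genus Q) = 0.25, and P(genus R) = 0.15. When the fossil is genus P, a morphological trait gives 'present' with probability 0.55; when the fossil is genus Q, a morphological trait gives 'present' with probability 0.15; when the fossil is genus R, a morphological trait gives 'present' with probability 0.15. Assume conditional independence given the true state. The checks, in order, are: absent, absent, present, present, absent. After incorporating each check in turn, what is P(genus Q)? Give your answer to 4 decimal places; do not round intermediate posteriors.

After 'absent': normaliser = 0.45·0.6000 + 0.85·0.2500 + 0.85·0.1500; P(genus P) ≈ 0.4426, P(genus Q) ≈ 0.3484, P(genus R) ≈ 0.2090
After 'absent': normaliser = 0.45·0.4426 + 0.85·0.3484 + 0.85·0.2090; P(genus P) ≈ 0.2960, P(genus Q) ≈ 0.4400, P(genus R) ≈ 0.2640
After 'present': normaliser = 0.55·0.2960 + 0.15·0.4400 + 0.15·0.2640; P(genus P) ≈ 0.6065, P(genus Q) ≈ 0.2459, P(genus R) ≈ 0.1475
After 'present': normaliser = 0.55·0.6065 + 0.15·0.2459 + 0.15·0.1475; P(genus P) ≈ 0.8497, P(genus Q) ≈ 0.0940, P(genus R) ≈ 0.0564
After 'absent': normaliser = 0.45·0.8497 + 0.85·0.0940 + 0.85·0.0564; P(genus P) ≈ 0.7495, P(genus Q) ≈ 0.1565, P(genus R) ≈ 0.0939

0.1565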